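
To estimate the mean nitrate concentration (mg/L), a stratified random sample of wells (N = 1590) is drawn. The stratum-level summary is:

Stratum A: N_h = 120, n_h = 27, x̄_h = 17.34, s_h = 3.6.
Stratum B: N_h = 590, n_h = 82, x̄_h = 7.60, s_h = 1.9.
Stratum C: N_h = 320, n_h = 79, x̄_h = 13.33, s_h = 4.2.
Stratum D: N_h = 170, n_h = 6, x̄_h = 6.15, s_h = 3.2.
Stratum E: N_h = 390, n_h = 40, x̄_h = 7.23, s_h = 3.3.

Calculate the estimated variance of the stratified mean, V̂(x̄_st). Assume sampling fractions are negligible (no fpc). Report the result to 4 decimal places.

V̂(x̄_st) = Σ W_h² s_h²/n_h, with W_h = N_h/N and N = 1590:
  stratum A: (120/1590)²·3.6²/27 = 0.00273407
  stratum B: (590/1590)²·1.9²/82 = 0.00606182
  stratum C: (320/1590)²·4.2²/79 = 0.00904435
  stratum D: (170/1590)²·3.2²/6 = 0.0195098
  stratum E: (390/1590)²·3.3²/40 = 0.0163796
V̂(x̄_st) = 0.0537296

V̂(x̄_st) ≈ 0.0537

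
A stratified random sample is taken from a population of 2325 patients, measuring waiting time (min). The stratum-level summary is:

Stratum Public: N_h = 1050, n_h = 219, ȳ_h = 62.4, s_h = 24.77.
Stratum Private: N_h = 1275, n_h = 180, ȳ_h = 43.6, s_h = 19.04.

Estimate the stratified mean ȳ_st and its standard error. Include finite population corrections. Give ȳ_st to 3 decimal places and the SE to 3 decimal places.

ȳ_st = Σ W_h ȳ_h = (1050·62.4 + 1275·43.6)/2325 = 52.09032
V̂(ȳ_st) = Σ W_h² (1 − n_h/N_h) s_h²/n_h, with W_h = N_h/N and N = 2325:
  stratum Public: (1050/2325)²·(1 − 219/1050)·24.77²/219 = 0.452223
  stratum Private: (1275/2325)²·(1 − 180/1275)·19.04²/180 = 0.520163
V̂(ȳ_st) = 0.972386
SE(ȳ_st) = √0.972386 = 0.986096

ȳ_st ≈ 52.090, SE ≈ 0.986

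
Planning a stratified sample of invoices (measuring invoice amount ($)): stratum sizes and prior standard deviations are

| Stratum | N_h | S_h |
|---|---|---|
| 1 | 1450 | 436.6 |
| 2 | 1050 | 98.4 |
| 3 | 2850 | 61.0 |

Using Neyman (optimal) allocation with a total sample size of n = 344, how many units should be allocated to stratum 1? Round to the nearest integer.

239

Neyman allocation: n_h = n · N_h S_h / Σ N_i S_i, with n = 344.
  stratum 1: N_h·S_h = 1450·436.6 = 633070.00
  stratum 2: N_h·S_h = 1050·98.4 = 103320.00
  stratum 3: N_h·S_h = 2850·61.0 = 173850.00
Σ N_h S_h = 910240.00
n for stratum 1 = 344·633070.00/910240.00 = 239.251 → 239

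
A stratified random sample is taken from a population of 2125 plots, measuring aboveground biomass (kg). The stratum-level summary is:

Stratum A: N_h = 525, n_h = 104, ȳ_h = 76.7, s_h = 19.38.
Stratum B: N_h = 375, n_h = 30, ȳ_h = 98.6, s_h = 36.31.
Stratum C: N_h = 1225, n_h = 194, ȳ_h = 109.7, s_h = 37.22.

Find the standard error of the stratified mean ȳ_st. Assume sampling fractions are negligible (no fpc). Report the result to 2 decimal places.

V̂(ȳ_st) = Σ W_h² s_h²/n_h, with W_h = N_h/N and N = 2125:
  stratum A: (525/2125)²·19.38²/104 = 0.220432
  stratum B: (375/2125)²·36.31²/30 = 1.3686
  stratum C: (1225/2125)²·37.22²/194 = 2.37304
V̂(ȳ_st) = 3.96207
SE(ȳ_st) = √3.96207 = 1.9905

SE(ȳ_st) ≈ 1.99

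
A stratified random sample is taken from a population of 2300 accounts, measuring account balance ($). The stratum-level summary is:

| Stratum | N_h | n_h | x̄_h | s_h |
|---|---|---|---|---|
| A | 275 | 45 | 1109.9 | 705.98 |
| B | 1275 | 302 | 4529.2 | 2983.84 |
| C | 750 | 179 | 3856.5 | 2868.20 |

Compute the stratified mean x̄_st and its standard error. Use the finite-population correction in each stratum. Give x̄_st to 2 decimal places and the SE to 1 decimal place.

x̄_st ≈ 3901.01, SE ≈ 103.8

x̄_st = Σ W_h x̄_h = (275·1109.9 + 1275·4529.2 + 750·3856.5)/2300 = 3901.01196
V̂(x̄_st) = Σ W_h² (1 − n_h/N_h) s_h²/n_h, with W_h = N_h/N and N = 2300:
  stratum A: (275/2300)²·(1 − 45/275)·705.98²/45 = 132.427
  stratum B: (1275/2300)²·(1 − 302/1275)·2983.84²/302 = 6913.72
  stratum C: (750/2300)²·(1 − 179/750)·2868.20²/179 = 3720.55
V̂(x̄_st) = 10766.7
SE(x̄_st) = √10766.7 = 103.763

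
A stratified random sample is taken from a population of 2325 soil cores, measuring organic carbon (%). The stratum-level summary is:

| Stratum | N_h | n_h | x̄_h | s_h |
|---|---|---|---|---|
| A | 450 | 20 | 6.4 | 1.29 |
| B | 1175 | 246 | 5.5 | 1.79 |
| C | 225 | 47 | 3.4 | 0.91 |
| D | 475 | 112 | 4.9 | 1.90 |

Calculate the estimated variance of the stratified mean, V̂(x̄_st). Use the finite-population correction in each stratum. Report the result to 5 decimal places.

V̂(x̄_st) = Σ W_h² (1 − n_h/N_h) s_h²/n_h, with W_h = N_h/N and N = 2325:
  stratum A: (450/2325)²·(1 − 20/450)·1.29²/20 = 0.00297841
  stratum B: (1175/2325)²·(1 − 246/1175)·1.79²/246 = 0.00263014
  stratum C: (225/2325)²·(1 − 47/225)·0.91²/47 = 0.000130539
  stratum D: (475/2325)²·(1 − 112/475)·1.90²/112 = 0.00102812
V̂(x̄_st) = 0.00676721

V̂(x̄_st) ≈ 0.00677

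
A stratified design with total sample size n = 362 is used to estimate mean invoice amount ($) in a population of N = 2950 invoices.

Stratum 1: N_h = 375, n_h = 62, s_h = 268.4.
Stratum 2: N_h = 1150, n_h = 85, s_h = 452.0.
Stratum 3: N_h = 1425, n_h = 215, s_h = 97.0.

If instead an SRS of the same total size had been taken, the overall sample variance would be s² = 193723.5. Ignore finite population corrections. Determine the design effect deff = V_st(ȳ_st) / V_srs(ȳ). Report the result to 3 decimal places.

V̂(ȳ_st) = Σ W_h² s_h²/n_h, with W_h = N_h/N and N = 2950:
  stratum 1: (375/2950)²·268.4²/62 = 18.7755
  stratum 2: (1150/2950)²·452.0²/85 = 365.266
  stratum 3: (1425/2950)²·97.0²/215 = 10.2115
V_st = 394.253
V_srs = s²/n = 193723.5/362 = 535.148
deff = V_st / V_srs = 394.253/535.148 = 0.7367

deff ≈ 0.737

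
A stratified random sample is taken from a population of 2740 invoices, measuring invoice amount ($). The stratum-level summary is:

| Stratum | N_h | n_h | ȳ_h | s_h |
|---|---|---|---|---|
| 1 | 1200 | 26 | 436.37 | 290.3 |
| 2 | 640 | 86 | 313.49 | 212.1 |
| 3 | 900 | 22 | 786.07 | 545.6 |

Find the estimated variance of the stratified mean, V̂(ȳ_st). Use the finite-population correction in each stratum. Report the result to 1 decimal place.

V̂(ȳ_st) ≈ 2057.1

V̂(ȳ_st) = Σ W_h² (1 − n_h/N_h) s_h²/n_h, with W_h = N_h/N and N = 2740:
  stratum 1: (1200/2740)²·(1 − 26/1200)·290.3²/26 = 608.232
  stratum 2: (640/2740)²·(1 − 86/640)·212.1²/86 = 24.7042
  stratum 3: (900/2740)²·(1 − 22/900)·545.6²/22 = 1424.17
V̂(ȳ_st) = 2057.11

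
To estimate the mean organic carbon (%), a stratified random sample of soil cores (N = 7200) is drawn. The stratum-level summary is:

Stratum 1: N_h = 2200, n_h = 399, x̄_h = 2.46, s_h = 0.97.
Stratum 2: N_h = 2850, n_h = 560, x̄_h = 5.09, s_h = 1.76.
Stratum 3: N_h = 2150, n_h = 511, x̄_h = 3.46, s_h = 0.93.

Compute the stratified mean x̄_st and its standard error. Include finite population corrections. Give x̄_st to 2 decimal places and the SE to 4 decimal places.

x̄_st = Σ W_h x̄_h = (2200·2.46 + 2850·5.09 + 2150·3.46)/7200 = 3.79965
V̂(x̄_st) = Σ W_h² (1 − n_h/N_h) s_h²/n_h, with W_h = N_h/N and N = 7200:
  stratum 1: (2200/7200)²·(1 − 399/2200)·0.97²/399 = 0.000180236
  stratum 2: (2850/7200)²·(1 − 560/2850)·1.76²/560 = 0.00069639
  stratum 3: (2150/7200)²·(1 − 511/2150)·0.93²/511 = 0.000115053
V̂(x̄_st) = 0.000991679
SE(x̄_st) = √0.000991679 = 0.0314909

x̄_st ≈ 3.80, SE ≈ 0.0315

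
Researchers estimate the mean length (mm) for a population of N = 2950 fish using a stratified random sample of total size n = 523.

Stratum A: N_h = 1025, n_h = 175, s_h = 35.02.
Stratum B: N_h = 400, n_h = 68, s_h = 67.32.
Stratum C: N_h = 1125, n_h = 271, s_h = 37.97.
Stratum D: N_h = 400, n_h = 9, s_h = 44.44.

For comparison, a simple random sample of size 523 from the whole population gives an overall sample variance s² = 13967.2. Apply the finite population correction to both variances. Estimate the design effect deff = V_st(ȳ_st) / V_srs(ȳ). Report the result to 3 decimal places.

deff ≈ 0.284

V̂(ȳ_st) = Σ W_h² (1 − n_h/N_h) s_h²/n_h, with W_h = N_h/N and N = 2950:
  stratum A: (1025/2950)²·(1 − 175/1025)·35.02²/175 = 0.701606
  stratum B: (400/2950)²·(1 − 68/400)·67.32²/68 = 1.01703
  stratum C: (1125/2950)²·(1 − 271/1125)·37.97²/271 = 0.587325
  stratum D: (400/2950)²·(1 − 9/400)·44.44²/9 = 3.94365
V_st = 6.24961
V_srs = (1 − 523/2950)·13967.2/523 = 21.9713
deff = V_st / V_srs = 6.24961/21.9713 = 0.2844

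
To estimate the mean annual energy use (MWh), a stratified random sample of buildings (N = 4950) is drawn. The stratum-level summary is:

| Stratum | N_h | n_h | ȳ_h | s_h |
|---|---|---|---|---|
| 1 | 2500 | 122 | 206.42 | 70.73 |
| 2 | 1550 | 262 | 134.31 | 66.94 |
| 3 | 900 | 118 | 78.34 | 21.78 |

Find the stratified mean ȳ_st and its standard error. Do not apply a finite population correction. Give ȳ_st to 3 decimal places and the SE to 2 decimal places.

ȳ_st = Σ W_h ȳ_h = (2500·206.42 + 1550·134.31 + 900·78.34)/4950 = 160.55283
V̂(ȳ_st) = Σ W_h² s_h²/n_h, with W_h = N_h/N and N = 4950:
  stratum 1: (2500/4950)²·70.73²/122 = 10.4596
  stratum 2: (1550/4950)²·66.94²/262 = 1.67696
  stratum 3: (900/4950)²·21.78²/118 = 0.132895
V̂(ȳ_st) = 12.2695
SE(ȳ_st) = √12.2695 = 3.50279

ȳ_st ≈ 160.553, SE ≈ 3.50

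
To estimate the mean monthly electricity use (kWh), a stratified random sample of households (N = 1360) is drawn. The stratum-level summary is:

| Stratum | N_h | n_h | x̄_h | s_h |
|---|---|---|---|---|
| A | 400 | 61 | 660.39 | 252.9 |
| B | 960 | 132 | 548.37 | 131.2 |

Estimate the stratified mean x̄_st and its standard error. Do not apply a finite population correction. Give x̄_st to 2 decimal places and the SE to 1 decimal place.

x̄_st = Σ W_h x̄_h = (400·660.39 + 960·548.37)/1360 = 581.31706
V̂(x̄_st) = Σ W_h² s_h²/n_h, with W_h = N_h/N and N = 1360:
  stratum A: (400/1360)²·252.9²/61 = 90.7006
  stratum B: (960/1360)²·131.2²/132 = 64.9768
V̂(x̄_st) = 155.677
SE(x̄_st) = √155.677 = 12.4771

x̄_st ≈ 581.32, SE ≈ 12.5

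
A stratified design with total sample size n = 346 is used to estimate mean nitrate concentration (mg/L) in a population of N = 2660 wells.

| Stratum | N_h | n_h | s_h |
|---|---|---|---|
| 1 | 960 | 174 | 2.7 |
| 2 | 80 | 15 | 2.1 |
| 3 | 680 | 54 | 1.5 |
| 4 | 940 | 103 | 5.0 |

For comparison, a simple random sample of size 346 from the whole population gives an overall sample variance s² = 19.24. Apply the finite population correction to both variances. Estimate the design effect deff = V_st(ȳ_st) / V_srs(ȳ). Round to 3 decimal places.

deff ≈ 0.707

V̂(ȳ_st) = Σ W_h² (1 − n_h/N_h) s_h²/n_h, with W_h = N_h/N and N = 2660:
  stratum 1: (960/2660)²·(1 − 174/960)·2.7²/174 = 0.00446795
  stratum 2: (80/2660)²·(1 − 15/80)·2.1²/15 = 0.000216066
  stratum 3: (680/2660)²·(1 − 54/680)·1.5²/54 = 0.00250674
  stratum 4: (940/2660)²·(1 − 103/940)·5.0²/103 = 0.0269894
V_st = 0.0341801
V_srs = (1 − 346/2660)·19.24/346 = 0.0483739
deff = V_st / V_srs = 0.0341801/0.0483739 = 0.7066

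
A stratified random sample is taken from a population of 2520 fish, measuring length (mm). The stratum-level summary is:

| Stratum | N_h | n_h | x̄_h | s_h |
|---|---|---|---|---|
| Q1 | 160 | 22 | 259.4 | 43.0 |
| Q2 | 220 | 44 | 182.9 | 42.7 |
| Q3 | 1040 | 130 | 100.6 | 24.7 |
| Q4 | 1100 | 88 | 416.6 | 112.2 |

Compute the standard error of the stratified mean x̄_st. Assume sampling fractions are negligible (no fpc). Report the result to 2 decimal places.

V̂(x̄_st) = Σ W_h² s_h²/n_h, with W_h = N_h/N and N = 2520:
  stratum Q1: (160/2520)²·43.0²/22 = 0.338808
  stratum Q2: (220/2520)²·42.7²/44 = 0.315826
  stratum Q3: (1040/2520)²·24.7²/130 = 0.799312
  stratum Q4: (1100/2520)²·112.2²/88 = 27.2576
V̂(x̄_st) = 28.7115
SE(x̄_st) = √28.7115 = 5.35831

SE(x̄_st) ≈ 5.36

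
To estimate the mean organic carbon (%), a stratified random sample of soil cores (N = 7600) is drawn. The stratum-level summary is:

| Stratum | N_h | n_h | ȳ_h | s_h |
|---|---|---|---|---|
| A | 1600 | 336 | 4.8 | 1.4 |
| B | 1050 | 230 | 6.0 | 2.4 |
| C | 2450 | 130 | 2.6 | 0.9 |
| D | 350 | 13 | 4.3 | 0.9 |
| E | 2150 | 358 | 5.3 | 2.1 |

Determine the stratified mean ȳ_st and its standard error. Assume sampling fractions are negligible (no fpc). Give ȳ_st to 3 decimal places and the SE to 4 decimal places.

ȳ_st ≈ 4.375, SE ≈ 0.0500

ȳ_st = Σ W_h ȳ_h = (1600·4.8 + 1050·6.0 + 2450·2.6 + 350·4.3 + 2150·5.3)/7600 = 4.37500
V̂(ȳ_st) = Σ W_h² s_h²/n_h, with W_h = N_h/N and N = 7600:
  stratum A: (1600/7600)²·1.4²/336 = 0.000258541
  stratum B: (1050/7600)²·2.4²/230 = 0.00047802
  stratum C: (2450/7600)²·0.9²/130 = 0.00064751
  stratum D: (350/7600)²·0.9²/13 = 0.000132145
  stratum E: (2150/7600)²·2.1²/358 = 0.000985837
V̂(ȳ_st) = 0.00250205
SE(ȳ_st) = √0.00250205 = 0.0500205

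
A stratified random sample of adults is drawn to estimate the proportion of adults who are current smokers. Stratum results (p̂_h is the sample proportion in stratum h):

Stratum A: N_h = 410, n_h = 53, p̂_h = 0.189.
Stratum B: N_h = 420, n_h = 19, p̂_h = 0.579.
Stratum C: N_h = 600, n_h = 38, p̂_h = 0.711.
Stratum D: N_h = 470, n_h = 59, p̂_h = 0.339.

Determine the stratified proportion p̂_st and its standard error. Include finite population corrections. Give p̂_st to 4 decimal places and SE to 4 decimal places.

p̂_st ≈ 0.4772, SE ≈ 0.0384

N = 1900; stratum weights W_h = N_h/N.
p̂_st = Σ W_h p̂_h = (410·0.189 + 420·0.579 + 600·0.711 + 470·0.339)/1900 = 0.47716
V̂(p̂_st) = Σ W_h² (1 − n_h/N_h) p̂_h(1−p̂_h)/(n_h−1):
  stratum A: (410/1900)²·(1 − 53/410)·0.189·0.811/52 = 0.000119515
  stratum B: (420/1900)²·(1 − 19/420)·0.579·0.421/18 = 0.000631793
  stratum C: (600/1900)²·(1 − 38/600)·0.711·0.289/37 = 0.000518736
  stratum D: (470/1900)²·(1 − 59/470)·0.339·0.661/58 = 0.000206731
V̂(p̂_st) = 0.00147677; SE = √V̂ = 0.0384288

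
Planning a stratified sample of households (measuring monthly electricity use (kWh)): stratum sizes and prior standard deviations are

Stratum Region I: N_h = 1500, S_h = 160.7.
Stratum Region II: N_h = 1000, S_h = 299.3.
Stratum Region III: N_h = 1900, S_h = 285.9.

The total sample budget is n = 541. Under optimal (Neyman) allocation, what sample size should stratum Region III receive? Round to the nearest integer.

271

Neyman allocation: n_h = n · N_h S_h / Σ N_i S_i, with n = 541.
  stratum Region I: N_h·S_h = 1500·160.7 = 241050.00
  stratum Region II: N_h·S_h = 1000·299.3 = 299300.00
  stratum Region III: N_h·S_h = 1900·285.9 = 543210.00
Σ N_h S_h = 1083560.00
n for stratum Region III = 541·543210.00/1083560.00 = 271.214 → 271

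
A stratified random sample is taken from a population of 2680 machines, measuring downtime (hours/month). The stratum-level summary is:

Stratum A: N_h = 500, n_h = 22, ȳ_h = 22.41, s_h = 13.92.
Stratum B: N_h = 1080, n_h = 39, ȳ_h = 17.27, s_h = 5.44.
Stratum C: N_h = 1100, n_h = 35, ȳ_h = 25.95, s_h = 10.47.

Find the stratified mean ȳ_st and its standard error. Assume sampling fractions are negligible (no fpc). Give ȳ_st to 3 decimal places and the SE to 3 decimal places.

ȳ_st = Σ W_h ȳ_h = (500·22.41 + 1080·17.27 + 1100·25.95)/2680 = 21.79164
V̂(ȳ_st) = Σ W_h² s_h²/n_h, with W_h = N_h/N and N = 2680:
  stratum A: (500/2680)²·13.92²/22 = 0.306568
  stratum B: (1080/2680)²·5.44²/39 = 0.123228
  stratum C: (1100/2680)²·10.47²/35 = 0.527644
V̂(ȳ_st) = 0.95744
SE(ȳ_st) = √0.95744 = 0.978489

ȳ_st ≈ 21.792, SE ≈ 0.978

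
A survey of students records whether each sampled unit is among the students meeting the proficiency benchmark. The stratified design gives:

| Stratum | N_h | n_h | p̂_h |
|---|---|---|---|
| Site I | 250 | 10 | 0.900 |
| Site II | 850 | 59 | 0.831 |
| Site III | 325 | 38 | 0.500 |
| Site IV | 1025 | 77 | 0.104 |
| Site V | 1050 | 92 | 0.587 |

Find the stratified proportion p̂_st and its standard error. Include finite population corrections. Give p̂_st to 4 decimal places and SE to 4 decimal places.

p̂_st ≈ 0.5191, SE ≈ 0.0234

N = 3500; stratum weights W_h = N_h/N.
p̂_st = Σ W_h p̂_h = (250·0.900 + 850·0.831 + 325·0.500 + 1025·0.104 + 1050·0.587)/3500 = 0.51909
V̂(p̂_st) = Σ W_h² (1 − n_h/N_h) p̂_h(1−p̂_h)/(n_h−1):
  stratum Site I: (250/3500)²·(1 − 10/250)·0.900·0.100/9 = 4.89796e-05
  stratum Site II: (850/3500)²·(1 − 59/850)·0.831·0.169/58 = 0.000132898
  stratum Site III: (325/3500)²·(1 − 38/325)·0.500·0.500/37 = 5.14479e-05
  stratum Site IV: (1025/3500)²·(1 − 77/1025)·0.104·0.896/76 = 9.72577e-05
  stratum Site V: (1050/3500)²·(1 − 92/1050)·0.587·0.413/91 = 0.000218759
V̂(p̂_st) = 0.000549342; SE = √V̂ = 0.023438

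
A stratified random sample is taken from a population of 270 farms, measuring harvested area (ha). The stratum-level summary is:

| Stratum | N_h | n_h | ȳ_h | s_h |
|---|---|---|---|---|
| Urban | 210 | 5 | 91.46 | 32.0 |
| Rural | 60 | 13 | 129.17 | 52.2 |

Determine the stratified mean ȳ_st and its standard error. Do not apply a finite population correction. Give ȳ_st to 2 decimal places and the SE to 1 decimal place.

ȳ_st ≈ 99.84, SE ≈ 11.6

ȳ_st = Σ W_h ȳ_h = (210·91.46 + 60·129.17)/270 = 99.84000
V̂(ȳ_st) = Σ W_h² s_h²/n_h, with W_h = N_h/N and N = 270:
  stratum Urban: (210/270)²·32.0²/5 = 123.891
  stratum Rural: (60/270)²·52.2²/13 = 10.3508
V̂(ȳ_st) = 134.242
SE(ȳ_st) = √134.242 = 11.5863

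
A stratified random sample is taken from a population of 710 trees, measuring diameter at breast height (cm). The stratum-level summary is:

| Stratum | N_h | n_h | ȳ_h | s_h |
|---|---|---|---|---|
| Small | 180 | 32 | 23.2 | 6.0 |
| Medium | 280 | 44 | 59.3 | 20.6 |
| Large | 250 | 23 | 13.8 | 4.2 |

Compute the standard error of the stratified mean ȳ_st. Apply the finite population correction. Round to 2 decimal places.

SE(ȳ_st) ≈ 1.19

V̂(ȳ_st) = Σ W_h² (1 − n_h/N_h) s_h²/n_h, with W_h = N_h/N and N = 710:
  stratum Small: (180/710)²·(1 − 32/180)·6.0²/32 = 0.0594525
  stratum Medium: (280/710)²·(1 − 44/280)·20.6²/44 = 1.26426
  stratum Large: (250/710)²·(1 − 23/250)·4.2²/23 = 0.0863416
V̂(ȳ_st) = 1.41005
SE(ȳ_st) = √1.41005 = 1.18746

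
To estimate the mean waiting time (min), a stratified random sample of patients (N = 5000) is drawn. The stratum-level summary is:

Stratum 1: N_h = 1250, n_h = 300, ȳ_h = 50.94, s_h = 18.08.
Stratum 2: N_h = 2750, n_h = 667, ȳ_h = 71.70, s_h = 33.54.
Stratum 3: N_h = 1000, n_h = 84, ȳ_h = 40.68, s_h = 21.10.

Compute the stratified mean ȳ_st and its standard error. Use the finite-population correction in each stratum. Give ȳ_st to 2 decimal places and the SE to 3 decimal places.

ȳ_st ≈ 60.31, SE ≈ 0.795

ȳ_st = Σ W_h ȳ_h = (1250·50.94 + 2750·71.70 + 1000·40.68)/5000 = 60.30600
V̂(ȳ_st) = Σ W_h² (1 − n_h/N_h) s_h²/n_h, with W_h = N_h/N and N = 5000:
  stratum 1: (1250/5000)²·(1 − 300/1250)·18.08²/300 = 0.051757
  stratum 2: (2750/5000)²·(1 − 667/2750)·33.54²/667 = 0.38644
  stratum 3: (1000/5000)²·(1 − 84/1000)·21.10²/84 = 0.194196
V̂(ȳ_st) = 0.632394
SE(ȳ_st) = √0.632394 = 0.795232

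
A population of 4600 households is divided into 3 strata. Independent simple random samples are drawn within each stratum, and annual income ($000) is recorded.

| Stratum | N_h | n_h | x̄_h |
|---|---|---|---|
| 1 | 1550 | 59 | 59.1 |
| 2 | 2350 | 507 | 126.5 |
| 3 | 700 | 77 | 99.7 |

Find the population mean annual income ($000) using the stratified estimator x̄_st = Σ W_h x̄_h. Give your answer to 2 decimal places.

x̄_st ≈ 99.71

N = Σ N_h = 4600. Stratum weights W_h = N_h/N.
x̄_st = (1550·59.1 + 2350·126.5 + 700·99.7) / 4600 = 99.7109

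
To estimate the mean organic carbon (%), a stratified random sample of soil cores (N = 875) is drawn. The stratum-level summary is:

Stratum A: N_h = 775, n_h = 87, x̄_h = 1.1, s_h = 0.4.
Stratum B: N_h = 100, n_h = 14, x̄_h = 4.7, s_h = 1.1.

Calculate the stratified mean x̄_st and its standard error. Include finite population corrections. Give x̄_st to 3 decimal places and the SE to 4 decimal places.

x̄_st ≈ 1.511, SE ≈ 0.0475

x̄_st = Σ W_h x̄_h = (775·1.1 + 100·4.7)/875 = 1.51143
V̂(x̄_st) = Σ W_h² (1 − n_h/N_h) s_h²/n_h, with W_h = N_h/N and N = 875:
  stratum A: (775/875)²·(1 − 87/775)·0.4²/87 = 0.00128078
  stratum B: (100/875)²·(1 − 14/100)·1.1²/14 = 0.000970822
V̂(x̄_st) = 0.0022516
SE(x̄_st) = √0.0022516 = 0.0474511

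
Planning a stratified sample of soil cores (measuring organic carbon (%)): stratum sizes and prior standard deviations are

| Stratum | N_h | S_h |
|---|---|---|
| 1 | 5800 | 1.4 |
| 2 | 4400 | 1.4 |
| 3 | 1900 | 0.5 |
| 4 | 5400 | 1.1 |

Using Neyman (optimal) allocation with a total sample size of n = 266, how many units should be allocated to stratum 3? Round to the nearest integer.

Neyman allocation: n_h = n · N_h S_h / Σ N_i S_i, with n = 266.
  stratum 1: N_h·S_h = 5800·1.4 = 8120.00
  stratum 2: N_h·S_h = 4400·1.4 = 6160.00
  stratum 3: N_h·S_h = 1900·0.5 = 950.00
  stratum 4: N_h·S_h = 5400·1.1 = 5940.00
Σ N_h S_h = 21170.00
n for stratum 3 = 266·950.00/21170.00 = 11.937 → 12

12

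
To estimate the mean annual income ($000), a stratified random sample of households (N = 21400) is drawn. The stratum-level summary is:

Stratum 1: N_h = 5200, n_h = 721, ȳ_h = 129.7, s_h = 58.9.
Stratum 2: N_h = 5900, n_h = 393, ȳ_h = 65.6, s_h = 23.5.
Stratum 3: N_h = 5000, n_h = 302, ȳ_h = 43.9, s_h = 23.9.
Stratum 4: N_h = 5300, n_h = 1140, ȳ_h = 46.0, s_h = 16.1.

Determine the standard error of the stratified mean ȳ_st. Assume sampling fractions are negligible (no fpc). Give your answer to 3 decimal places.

V̂(ȳ_st) = Σ W_h² s_h²/n_h, with W_h = N_h/N and N = 21400:
  stratum 1: (5200/21400)²·58.9²/721 = 0.284102
  stratum 2: (5900/21400)²·23.5²/393 = 0.106812
  stratum 3: (5000/21400)²·23.9²/302 = 0.103253
  stratum 4: (5300/21400)²·16.1²/1140 = 0.0139467
V̂(ȳ_st) = 0.508113
SE(ȳ_st) = √0.508113 = 0.712821

SE(ȳ_st) ≈ 0.713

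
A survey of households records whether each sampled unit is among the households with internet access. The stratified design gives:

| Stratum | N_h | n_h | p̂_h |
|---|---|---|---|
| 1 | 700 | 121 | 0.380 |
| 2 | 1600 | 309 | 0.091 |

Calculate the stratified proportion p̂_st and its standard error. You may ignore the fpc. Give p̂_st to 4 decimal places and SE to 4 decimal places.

N = 2300; stratum weights W_h = N_h/N.
p̂_st = Σ W_h p̂_h = (700·0.380 + 1600·0.091)/2300 = 0.17896
V̂(p̂_st) = Σ W_h² p̂_h(1−p̂_h)/(n_h−1):
  stratum 1: (700/2300)²·0.380·0.620/120 = 0.000181859
  stratum 2: (1600/2300)²·0.091·0.909/308 = 0.000129969
V̂(p̂_st) = 0.000311828; SE = √V̂ = 0.0176586

p̂_st ≈ 0.1790, SE ≈ 0.0177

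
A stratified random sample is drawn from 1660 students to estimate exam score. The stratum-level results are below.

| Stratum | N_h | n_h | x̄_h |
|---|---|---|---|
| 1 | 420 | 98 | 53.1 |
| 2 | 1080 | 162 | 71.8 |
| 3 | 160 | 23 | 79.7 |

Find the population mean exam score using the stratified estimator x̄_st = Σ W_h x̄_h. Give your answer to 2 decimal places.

N = Σ N_h = 1660. Stratum weights W_h = N_h/N.
x̄_st = (420·53.1 + 1080·71.8 + 160·79.7) / 1660 = 67.8301

x̄_st ≈ 67.83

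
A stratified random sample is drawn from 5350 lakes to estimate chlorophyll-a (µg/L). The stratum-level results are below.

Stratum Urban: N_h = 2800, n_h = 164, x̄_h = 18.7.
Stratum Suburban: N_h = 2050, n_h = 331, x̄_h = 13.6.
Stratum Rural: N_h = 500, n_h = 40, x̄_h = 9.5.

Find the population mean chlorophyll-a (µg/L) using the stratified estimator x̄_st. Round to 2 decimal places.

x̄_st ≈ 15.89

N = Σ N_h = 5350. Stratum weights W_h = N_h/N.
x̄_st = (2800·18.7 + 2050·13.6 + 500·9.5) / 5350 = 15.8860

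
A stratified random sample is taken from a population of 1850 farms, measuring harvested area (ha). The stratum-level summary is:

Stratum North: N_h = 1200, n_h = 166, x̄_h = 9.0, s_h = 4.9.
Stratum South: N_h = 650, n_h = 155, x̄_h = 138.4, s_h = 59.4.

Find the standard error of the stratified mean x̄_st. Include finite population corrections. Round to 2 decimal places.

V̂(x̄_st) = Σ W_h² (1 − n_h/N_h) s_h²/n_h, with W_h = N_h/N and N = 1850:
  stratum North: (1200/1850)²·(1 − 166/1200)·4.9²/166 = 0.0524376
  stratum South: (650/1850)²·(1 − 155/650)·59.4²/155 = 2.14001
V̂(x̄_st) = 2.19245
SE(x̄_st) = √2.19245 = 1.48069

SE(x̄_st) ≈ 1.48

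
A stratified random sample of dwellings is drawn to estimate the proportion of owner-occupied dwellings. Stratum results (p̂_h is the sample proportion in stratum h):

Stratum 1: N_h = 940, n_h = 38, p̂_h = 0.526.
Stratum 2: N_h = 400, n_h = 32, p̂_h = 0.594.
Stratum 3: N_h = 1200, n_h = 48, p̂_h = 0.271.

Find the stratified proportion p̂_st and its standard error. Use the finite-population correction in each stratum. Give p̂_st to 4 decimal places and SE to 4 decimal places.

p̂_st ≈ 0.4162, SE ≈ 0.0443

N = 2540; stratum weights W_h = N_h/N.
p̂_st = Σ W_h p̂_h = (940·0.526 + 400·0.594 + 1200·0.271)/2540 = 0.41624
V̂(p̂_st) = Σ W_h² (1 − n_h/N_h) p̂_h(1−p̂_h)/(n_h−1):
  stratum 1: (940/2540)²·(1 − 38/940)·0.526·0.474/37 = 0.000885583
  stratum 2: (400/2540)²·(1 − 32/400)·0.594·0.406/31 = 0.000177497
  stratum 3: (1200/2540)²·(1 − 48/1200)·0.271·0.729/47 = 0.000900669
V̂(p̂_st) = 0.00196375; SE = √V̂ = 0.0443142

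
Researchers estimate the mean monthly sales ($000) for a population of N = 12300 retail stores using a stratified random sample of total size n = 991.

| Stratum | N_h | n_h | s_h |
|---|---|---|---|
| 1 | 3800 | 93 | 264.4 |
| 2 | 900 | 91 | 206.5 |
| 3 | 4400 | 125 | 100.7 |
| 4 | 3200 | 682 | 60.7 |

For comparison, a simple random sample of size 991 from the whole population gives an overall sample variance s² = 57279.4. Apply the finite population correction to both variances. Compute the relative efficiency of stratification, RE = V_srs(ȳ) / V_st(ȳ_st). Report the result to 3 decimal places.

V̂(ȳ_st) = Σ W_h² (1 − n_h/N_h) s_h²/n_h, with W_h = N_h/N and N = 12300:
  stratum 1: (3800/12300)²·(1 − 93/3800)·264.4²/93 = 69.99
  stratum 2: (900/12300)²·(1 − 91/900)·206.5²/91 = 2.25517
  stratum 3: (4400/12300)²·(1 − 125/4400)·100.7²/125 = 10.0862
  stratum 4: (3200/12300)²·(1 − 682/3200)·60.7²/682 = 0.287732
V_st = 82.6191
V_srs = (1 − 991/12300)·57279.4/991 = 53.1427
Relative efficiency = V_srs / V_st = 53.1427/82.6191 = 0.6432

RE ≈ 0.643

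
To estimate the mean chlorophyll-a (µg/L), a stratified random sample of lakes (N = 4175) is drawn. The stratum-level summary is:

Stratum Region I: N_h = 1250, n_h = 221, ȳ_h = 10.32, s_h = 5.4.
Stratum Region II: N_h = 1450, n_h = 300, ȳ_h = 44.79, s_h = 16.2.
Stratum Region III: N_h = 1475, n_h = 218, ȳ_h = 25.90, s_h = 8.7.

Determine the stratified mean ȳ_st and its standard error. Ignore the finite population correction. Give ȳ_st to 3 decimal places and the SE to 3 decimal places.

ȳ_st ≈ 27.796, SE ≈ 0.401

ȳ_st = Σ W_h ȳ_h = (1250·10.32 + 1450·44.79 + 1475·25.90)/4175 = 27.79593
V̂(ȳ_st) = Σ W_h² s_h²/n_h, with W_h = N_h/N and N = 4175:
  stratum Region I: (1250/4175)²·5.4²/221 = 0.0118278
  stratum Region II: (1450/4175)²·16.2²/300 = 0.105519
  stratum Region III: (1475/4175)²·8.7²/218 = 0.0433364
V̂(ȳ_st) = 0.160683
SE(ȳ_st) = √0.160683 = 0.400853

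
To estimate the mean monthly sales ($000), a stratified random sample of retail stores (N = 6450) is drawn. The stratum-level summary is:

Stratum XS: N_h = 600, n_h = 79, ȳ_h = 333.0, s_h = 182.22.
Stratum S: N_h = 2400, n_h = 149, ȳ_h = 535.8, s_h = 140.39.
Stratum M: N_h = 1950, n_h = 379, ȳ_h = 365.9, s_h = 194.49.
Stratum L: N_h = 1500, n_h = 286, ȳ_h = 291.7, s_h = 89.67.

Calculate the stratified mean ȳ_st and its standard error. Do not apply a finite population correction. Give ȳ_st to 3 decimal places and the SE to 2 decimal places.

ȳ_st = Σ W_h ȳ_h = (600·333.0 + 2400·535.8 + 1950·365.9 + 1500·291.7)/6450 = 408.80233
V̂(ȳ_st) = Σ W_h² s_h²/n_h, with W_h = N_h/N and N = 6450:
  stratum XS: (600/6450)²·182.22²/79 = 3.63704
  stratum S: (2400/6450)²·140.39²/149 = 18.3142
  stratum M: (1950/6450)²·194.49²/379 = 9.12232
  stratum L: (1500/6450)²·89.67²/286 = 1.52052
V̂(ȳ_st) = 32.5941
SE(ȳ_st) = √32.5941 = 5.70913

ȳ_st ≈ 408.802, SE ≈ 5.71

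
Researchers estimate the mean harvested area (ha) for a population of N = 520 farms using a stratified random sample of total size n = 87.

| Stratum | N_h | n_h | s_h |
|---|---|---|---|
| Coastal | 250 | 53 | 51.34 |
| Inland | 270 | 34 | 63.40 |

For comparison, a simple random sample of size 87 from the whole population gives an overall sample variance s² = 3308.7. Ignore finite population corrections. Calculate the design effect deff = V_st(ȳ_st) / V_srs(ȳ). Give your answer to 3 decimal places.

deff ≈ 1.140

V̂(ȳ_st) = Σ W_h² s_h²/n_h, with W_h = N_h/N and N = 520:
  stratum Coastal: (250/520)²·51.34²/53 = 11.495
  stratum Inland: (270/520)²·63.40²/34 = 31.8728
V_st = 43.3678
V_srs = s²/n = 3308.7/87 = 38.031
deff = V_st / V_srs = 43.3678/38.031 = 1.1403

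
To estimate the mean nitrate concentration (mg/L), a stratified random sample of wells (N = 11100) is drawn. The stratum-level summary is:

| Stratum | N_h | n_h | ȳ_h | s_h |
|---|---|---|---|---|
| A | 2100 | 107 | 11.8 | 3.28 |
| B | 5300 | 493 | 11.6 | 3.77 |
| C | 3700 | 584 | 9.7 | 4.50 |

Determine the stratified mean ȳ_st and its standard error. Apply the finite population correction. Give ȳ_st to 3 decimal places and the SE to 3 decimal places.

ȳ_st = Σ W_h ȳ_h = (2100·11.8 + 5300·11.6 + 3700·9.7)/11100 = 11.00450
V̂(ȳ_st) = Σ W_h² (1 − n_h/N_h) s_h²/n_h, with W_h = N_h/N and N = 11100:
  stratum A: (2100/11100)²·(1 − 107/2100)·3.28²/107 = 0.00341542
  stratum B: (5300/11100)²·(1 − 493/5300)·3.77²/493 = 0.00596128
  stratum C: (3700/11100)²·(1 − 584/3700)·4.50²/584 = 0.00324463
V̂(ȳ_st) = 0.0126213
SE(ȳ_st) = √0.0126213 = 0.112345

ȳ_st ≈ 11.005, SE ≈ 0.112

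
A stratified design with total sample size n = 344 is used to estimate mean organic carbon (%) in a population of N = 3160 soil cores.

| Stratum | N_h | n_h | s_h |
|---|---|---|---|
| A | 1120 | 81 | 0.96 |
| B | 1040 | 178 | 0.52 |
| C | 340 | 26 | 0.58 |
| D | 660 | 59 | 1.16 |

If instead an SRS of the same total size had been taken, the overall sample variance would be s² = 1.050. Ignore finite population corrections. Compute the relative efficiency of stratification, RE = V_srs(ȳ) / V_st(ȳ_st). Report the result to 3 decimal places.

V̂(ȳ_st) = Σ W_h² s_h²/n_h, with W_h = N_h/N and N = 3160:
  stratum A: (1120/3160)²·0.96²/81 = 0.00142929
  stratum B: (1040/3160)²·0.52²/178 = 0.000164543
  stratum C: (340/3160)²·0.58²/26 = 0.000149784
  stratum D: (660/3160)²·1.16²/59 = 0.000994896
V_st = 0.00273851
V_srs = s²/n = 1.050/344 = 0.00305233
Relative efficiency = V_srs / V_st = 0.00305233/0.00273851 = 1.1146

RE ≈ 1.115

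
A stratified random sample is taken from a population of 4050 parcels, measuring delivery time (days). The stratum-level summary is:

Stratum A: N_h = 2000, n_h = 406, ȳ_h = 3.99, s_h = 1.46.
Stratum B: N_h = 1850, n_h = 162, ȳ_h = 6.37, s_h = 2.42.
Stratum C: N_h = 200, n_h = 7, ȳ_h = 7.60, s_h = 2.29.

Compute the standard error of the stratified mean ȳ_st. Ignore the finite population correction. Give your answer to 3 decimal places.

SE(ȳ_st) ≈ 0.103

V̂(ȳ_st) = Σ W_h² s_h²/n_h, with W_h = N_h/N and N = 4050:
  stratum A: (2000/4050)²·1.46²/406 = 0.00128035
  stratum B: (1850/4050)²·2.42²/162 = 0.00754309
  stratum C: (200/4050)²·2.29²/7 = 0.00182693
V̂(ȳ_st) = 0.0106504
SE(ȳ_st) = √0.0106504 = 0.103201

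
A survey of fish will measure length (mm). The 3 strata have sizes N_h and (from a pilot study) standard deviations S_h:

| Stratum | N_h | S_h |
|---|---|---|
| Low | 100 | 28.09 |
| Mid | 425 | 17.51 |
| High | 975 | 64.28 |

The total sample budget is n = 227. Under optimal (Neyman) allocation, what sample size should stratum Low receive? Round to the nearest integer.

Neyman allocation: n_h = n · N_h S_h / Σ N_i S_i, with n = 227.
  stratum Low: N_h·S_h = 100·28.09 = 2809.00
  stratum Mid: N_h·S_h = 425·17.51 = 7441.75
  stratum High: N_h·S_h = 975·64.28 = 62673.00
Σ N_h S_h = 72923.75
n for stratum Low = 227·2809.00/72923.75 = 8.744 → 9

9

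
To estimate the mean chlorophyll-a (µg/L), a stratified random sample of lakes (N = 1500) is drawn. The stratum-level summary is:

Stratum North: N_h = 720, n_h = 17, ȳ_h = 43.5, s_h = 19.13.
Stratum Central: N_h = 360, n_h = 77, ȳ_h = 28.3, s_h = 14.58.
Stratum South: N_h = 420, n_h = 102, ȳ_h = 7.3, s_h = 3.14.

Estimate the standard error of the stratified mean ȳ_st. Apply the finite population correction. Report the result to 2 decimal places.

V̂(ȳ_st) = Σ W_h² (1 − n_h/N_h) s_h²/n_h, with W_h = N_h/N and N = 1500:
  stratum North: (720/1500)²·(1 − 17/720)·19.13²/17 = 4.84269
  stratum Central: (360/1500)²·(1 − 77/360)·14.58²/77 = 0.125006
  stratum South: (420/1500)²·(1 − 102/420)·3.14²/102 = 0.0057379
V̂(ȳ_st) = 4.97343
SE(ȳ_st) = √4.97343 = 2.23012

SE(ȳ_st) ≈ 2.23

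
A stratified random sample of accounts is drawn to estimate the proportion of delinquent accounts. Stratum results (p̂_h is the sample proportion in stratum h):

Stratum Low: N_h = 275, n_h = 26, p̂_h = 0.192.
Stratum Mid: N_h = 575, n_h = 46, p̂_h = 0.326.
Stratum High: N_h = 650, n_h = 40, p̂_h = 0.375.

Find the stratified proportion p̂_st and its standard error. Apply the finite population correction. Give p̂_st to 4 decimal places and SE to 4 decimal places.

N = 1500; stratum weights W_h = N_h/N.
p̂_st = Σ W_h p̂_h = (275·0.192 + 575·0.326 + 650·0.375)/1500 = 0.32267
V̂(p̂_st) = Σ W_h² (1 − n_h/N_h) p̂_h(1−p̂_h)/(n_h−1):
  stratum Low: (275/1500)²·(1 − 26/275)·0.192·0.808/25 = 0.000188852
  stratum Mid: (575/1500)²·(1 − 46/575)·0.326·0.674/45 = 0.000660094
  stratum High: (650/1500)²·(1 − 40/650)·0.375·0.625/39 = 0.00105903
V̂(p̂_st) = 0.00190797; SE = √V̂ = 0.0436804

p̂_st ≈ 0.3227, SE ≈ 0.0437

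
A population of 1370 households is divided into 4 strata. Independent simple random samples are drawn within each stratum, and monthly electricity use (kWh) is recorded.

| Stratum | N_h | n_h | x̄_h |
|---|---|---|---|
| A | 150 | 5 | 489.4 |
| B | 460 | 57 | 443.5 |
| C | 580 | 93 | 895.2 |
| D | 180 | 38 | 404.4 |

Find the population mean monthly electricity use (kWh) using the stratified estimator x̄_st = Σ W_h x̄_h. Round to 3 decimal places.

N = Σ N_h = 1370. Stratum weights W_h = N_h/N.
x̄_st = (150·489.4 + 460·443.5 + 580·895.2 + 180·404.4) / 1370 = 634.61898

x̄_st ≈ 634.619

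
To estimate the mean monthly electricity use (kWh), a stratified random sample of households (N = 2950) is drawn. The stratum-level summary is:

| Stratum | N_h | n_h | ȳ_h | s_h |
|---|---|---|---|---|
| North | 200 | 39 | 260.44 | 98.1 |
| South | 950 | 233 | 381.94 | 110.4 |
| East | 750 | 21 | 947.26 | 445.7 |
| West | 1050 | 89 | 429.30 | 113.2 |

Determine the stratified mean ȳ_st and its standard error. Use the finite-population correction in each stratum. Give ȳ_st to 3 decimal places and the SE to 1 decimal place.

ȳ_st ≈ 534.285, SE ≈ 24.8

ȳ_st = Σ W_h ȳ_h = (200·260.44 + 950·381.94 + 750·947.26 + 1050·429.30)/2950 = 534.28508
V̂(ȳ_st) = Σ W_h² (1 − n_h/N_h) s_h²/n_h, with W_h = N_h/N and N = 2950:
  stratum North: (200/2950)²·(1 − 39/200)·98.1²/39 = 0.91303
  stratum South: (950/2950)²·(1 − 233/950)·110.4²/233 = 4.09431
  stratum East: (750/2950)²·(1 − 21/750)·445.7²/21 = 594.307
  stratum West: (1050/2950)²·(1 − 89/1050)·113.2²/89 = 16.6944
V̂(ȳ_st) = 616.009
SE(ȳ_st) = √616.009 = 24.8195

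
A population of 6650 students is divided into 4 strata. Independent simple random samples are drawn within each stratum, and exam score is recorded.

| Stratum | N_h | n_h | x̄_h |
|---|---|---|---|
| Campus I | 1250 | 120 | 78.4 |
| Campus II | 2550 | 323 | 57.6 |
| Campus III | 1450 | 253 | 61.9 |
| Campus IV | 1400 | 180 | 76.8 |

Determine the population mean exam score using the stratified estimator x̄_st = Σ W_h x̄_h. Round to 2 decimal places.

N = Σ N_h = 6650. Stratum weights W_h = N_h/N.
x̄_st = (1250·78.4 + 2550·57.6 + 1450·61.9 + 1400·76.8) / 6650 = 66.4895

x̄_st ≈ 66.49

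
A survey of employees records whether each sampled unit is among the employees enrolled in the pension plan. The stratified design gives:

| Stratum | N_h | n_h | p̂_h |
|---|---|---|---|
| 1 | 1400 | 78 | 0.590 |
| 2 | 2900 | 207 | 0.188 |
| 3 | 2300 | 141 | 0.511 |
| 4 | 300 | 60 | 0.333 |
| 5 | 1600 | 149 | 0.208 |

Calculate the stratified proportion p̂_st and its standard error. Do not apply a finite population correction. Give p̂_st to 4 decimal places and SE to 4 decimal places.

p̂_st ≈ 0.3505, SE ≈ 0.0186

N = 8500; stratum weights W_h = N_h/N.
p̂_st = Σ W_h p̂_h = (1400·0.590 + 2900·0.188 + 2300·0.511 + 300·0.333 + 1600·0.208)/8500 = 0.35049
V̂(p̂_st) = Σ W_h² p̂_h(1−p̂_h)/(n_h−1):
  stratum 1: (1400/8500)²·0.590·0.410/77 = 8.52243e-05
  stratum 2: (2900/8500)²·0.188·0.812/206 = 8.62591e-05
  stratum 3: (2300/8500)²·0.511·0.489/140 = 0.000130683
  stratum 4: (300/8500)²·0.333·0.667/59 = 4.68946e-06
  stratum 5: (1600/8500)²·0.208·0.792/148 = 3.94393e-05
V̂(p̂_st) = 0.000346295; SE = √V̂ = 0.018609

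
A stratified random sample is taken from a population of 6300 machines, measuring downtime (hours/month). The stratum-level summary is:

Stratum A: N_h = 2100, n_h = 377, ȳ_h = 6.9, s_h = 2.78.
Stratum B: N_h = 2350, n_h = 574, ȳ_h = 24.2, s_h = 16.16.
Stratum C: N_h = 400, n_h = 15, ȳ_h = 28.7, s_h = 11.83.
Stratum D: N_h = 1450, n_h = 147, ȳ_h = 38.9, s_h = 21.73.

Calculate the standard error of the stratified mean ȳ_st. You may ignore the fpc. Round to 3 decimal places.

V̂(ȳ_st) = Σ W_h² s_h²/n_h, with W_h = N_h/N and N = 6300:
  stratum A: (2100/6300)²·2.78²/377 = 0.00227775
  stratum B: (2350/6300)²·16.16²/574 = 0.0633032
  stratum C: (400/6300)²·11.83²/15 = 0.0376112
  stratum D: (1450/6300)²·21.73²/147 = 0.17016
V̂(ȳ_st) = 0.273352
SE(ȳ_st) = √0.273352 = 0.522831

SE(ȳ_st) ≈ 0.523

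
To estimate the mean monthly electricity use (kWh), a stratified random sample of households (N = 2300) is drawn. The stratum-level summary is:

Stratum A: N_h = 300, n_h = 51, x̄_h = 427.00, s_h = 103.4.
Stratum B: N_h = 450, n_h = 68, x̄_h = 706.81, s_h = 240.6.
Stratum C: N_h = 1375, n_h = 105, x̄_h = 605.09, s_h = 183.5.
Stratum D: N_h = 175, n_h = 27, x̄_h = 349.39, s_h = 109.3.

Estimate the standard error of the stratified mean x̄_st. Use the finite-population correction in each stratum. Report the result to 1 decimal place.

V̂(x̄_st) = Σ W_h² (1 − n_h/N_h) s_h²/n_h, with W_h = N_h/N and N = 2300:
  stratum A: (300/2300)²·(1 − 51/300)·103.4²/51 = 2.9603
  stratum B: (450/2300)²·(1 − 68/450)·240.6²/68 = 27.6632
  stratum C: (1375/2300)²·(1 − 105/1375)·183.5²/105 = 105.86
  stratum D: (175/2300)²·(1 − 27/175)·109.3²/27 = 2.16631
V̂(x̄_st) = 138.65
SE(x̄_st) = √138.65 = 11.775

SE(x̄_st) ≈ 11.8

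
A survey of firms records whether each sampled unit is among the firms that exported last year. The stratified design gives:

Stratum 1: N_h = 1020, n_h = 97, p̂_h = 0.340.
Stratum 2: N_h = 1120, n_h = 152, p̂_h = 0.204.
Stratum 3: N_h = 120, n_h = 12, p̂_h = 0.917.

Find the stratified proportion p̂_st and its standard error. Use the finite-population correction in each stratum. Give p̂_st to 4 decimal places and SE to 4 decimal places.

N = 2260; stratum weights W_h = N_h/N.
p̂_st = Σ W_h p̂_h = (1020·0.340 + 1120·0.204 + 120·0.917)/2260 = 0.30324
V̂(p̂_st) = Σ W_h² (1 − n_h/N_h) p̂_h(1−p̂_h)/(n_h−1):
  stratum 1: (1020/2260)²·(1 − 97/1020)·0.340·0.660/96 = 0.00043086
  stratum 2: (1120/2260)²·(1 − 152/1120)·0.204·0.796/151 = 0.000228267
  stratum 3: (120/2260)²·(1 − 12/120)·0.917·0.083/11 = 1.75567e-05
V̂(p̂_st) = 0.000676684; SE = √V̂ = 0.0260131

p̂_st ≈ 0.3032, SE ≈ 0.0260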